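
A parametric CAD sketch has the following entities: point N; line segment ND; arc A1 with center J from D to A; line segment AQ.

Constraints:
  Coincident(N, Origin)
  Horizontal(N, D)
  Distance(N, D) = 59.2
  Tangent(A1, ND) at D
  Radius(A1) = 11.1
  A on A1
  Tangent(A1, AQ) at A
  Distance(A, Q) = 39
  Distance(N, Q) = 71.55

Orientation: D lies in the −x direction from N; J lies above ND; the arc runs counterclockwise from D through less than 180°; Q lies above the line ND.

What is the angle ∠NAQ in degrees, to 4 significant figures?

107.2°

N is at the origin; ND is horizontal with |ND| = 59.2 and D on the −x side, so D = (-59.20, 0.000). A1 meets ND tangentially, so JD is at right angles to ND, so J = D + (0, 11.1) = (-59.20, 11.10). Since JA ⟂ AQ (tangency), |JQ| = √(11.1² + 39.0²) = 40.55 regardless of where A sits on A1. So Q lies on both circle(N, 71.55) and circle(J, 40.55); the above-ND intersection is Q = (-50.49, 50.70). A is the foot of the tangent from Q: A = (-48.12, 11.77).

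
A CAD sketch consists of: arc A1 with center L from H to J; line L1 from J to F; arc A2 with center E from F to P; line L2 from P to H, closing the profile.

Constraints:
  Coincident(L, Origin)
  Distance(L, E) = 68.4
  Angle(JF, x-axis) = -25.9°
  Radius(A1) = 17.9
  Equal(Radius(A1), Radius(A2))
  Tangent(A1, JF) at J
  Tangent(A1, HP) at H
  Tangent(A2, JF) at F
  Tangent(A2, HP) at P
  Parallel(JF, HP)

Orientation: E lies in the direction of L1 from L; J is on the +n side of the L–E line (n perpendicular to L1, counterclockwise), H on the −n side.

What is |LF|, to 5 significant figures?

70.703

The slot axis is L1's direction at -25.9°, so u = (cos -25.9°, sin -25.9°) = (0.89956, -0.43680) and n = (−sin -25.9°, cos -25.9°) = (0.43680, 0.89956). L is at the origin and E lies 68.4 along u from L, so E = 68.4·u = (61.530, -29.877). Tangency of A1 to both parallel lines with radius 17.9 puts J and H at L ± 17.9·n: J = (7.8188, 16.102), H = (-7.8188, -16.102). Equal radii place F and P the same way about E: F = E + 17.9·n = (69.349, -13.775), P = E − 17.9·n = (53.711, -45.979). Then |LF| = |F − L| = 70.703.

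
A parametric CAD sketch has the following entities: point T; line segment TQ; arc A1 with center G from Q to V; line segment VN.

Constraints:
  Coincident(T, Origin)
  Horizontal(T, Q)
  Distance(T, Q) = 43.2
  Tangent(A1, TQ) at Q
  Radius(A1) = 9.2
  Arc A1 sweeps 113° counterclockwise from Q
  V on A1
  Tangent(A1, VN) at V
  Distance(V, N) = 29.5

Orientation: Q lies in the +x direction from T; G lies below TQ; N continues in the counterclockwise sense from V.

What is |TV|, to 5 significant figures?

37.013

Tangency of A1 to TQ means the radius GQ is perpendicular to TQ, so G = Q + (0, -9.2) = (43.200, -9.2000). On A1, Q sits at bearing 90° from G; a 113° counterclockwise sweep puts V at bearing 203°, so V = G + 9.2·(cos 203°, sin 203°) = (34.731, -12.795). Then |TV| = |V − T| = 37.013.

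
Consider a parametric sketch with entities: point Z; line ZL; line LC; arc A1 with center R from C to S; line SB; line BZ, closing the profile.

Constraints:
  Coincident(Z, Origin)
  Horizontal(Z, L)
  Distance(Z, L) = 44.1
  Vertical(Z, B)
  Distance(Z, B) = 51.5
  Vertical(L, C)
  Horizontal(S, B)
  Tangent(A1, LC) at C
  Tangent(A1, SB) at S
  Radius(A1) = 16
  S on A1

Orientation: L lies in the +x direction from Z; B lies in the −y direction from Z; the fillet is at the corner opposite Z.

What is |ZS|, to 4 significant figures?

58.67

Z is at the origin; Z and L share the same y with |ZL| = 44.1 and L on the +x side, so L = (44.10, 0.000). ZB is vertical with |ZB| = 51.5 and B on the −y side, so B = (0.000, -51.50). The virtual corner opposite Z is at (44.10, -51.50). Since A1 is tangent to LC there, RC ⟂ LC and since A1 is tangent to SB there, RS ⟂ SB, with radius 16.0, so the center R sits 16.0 in from both sides at R = (28.10, -35.50). That places the tangent points at C = (44.10, -35.50) on LC and S = (28.10, -51.50) on SB. Then |ZS| = |S − Z| = 58.67.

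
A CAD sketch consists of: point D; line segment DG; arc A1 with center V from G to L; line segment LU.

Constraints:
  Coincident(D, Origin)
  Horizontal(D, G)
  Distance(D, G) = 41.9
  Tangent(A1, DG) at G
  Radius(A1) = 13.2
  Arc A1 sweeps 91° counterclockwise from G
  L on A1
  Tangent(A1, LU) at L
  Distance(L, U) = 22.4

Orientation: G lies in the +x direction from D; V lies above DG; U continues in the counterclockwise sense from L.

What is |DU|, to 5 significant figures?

65.394

D is at the origin; DG is horizontal with |DG| = 41.9 and G on the +x side, so G = (41.900, 0.0000). The tangent condition forces VG to be normal to DG, so V = G + (0, 13.2) = (41.900, 13.200). On A1, G sits at bearing -90° from V; a 91° counterclockwise sweep puts L at bearing 1°, so L = V + 13.2·(cos 1°, sin 1°) = (55.098, 13.430). The tangent condition forces VL to be normal to LU, so LU runs along (−sin 1°, cos 1°); with |LU| = 22.4, U = (54.707, 35.827). Then |DU| = |U − D| = 65.394.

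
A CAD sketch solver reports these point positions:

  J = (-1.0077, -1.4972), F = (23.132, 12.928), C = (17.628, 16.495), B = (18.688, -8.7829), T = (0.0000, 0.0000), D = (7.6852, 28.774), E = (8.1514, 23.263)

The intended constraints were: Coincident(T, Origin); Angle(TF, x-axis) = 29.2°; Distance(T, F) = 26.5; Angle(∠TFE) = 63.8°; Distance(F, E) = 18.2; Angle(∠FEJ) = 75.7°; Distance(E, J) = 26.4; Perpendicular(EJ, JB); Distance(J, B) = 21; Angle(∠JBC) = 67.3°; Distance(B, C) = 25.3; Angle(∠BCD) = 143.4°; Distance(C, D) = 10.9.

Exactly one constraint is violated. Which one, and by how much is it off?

Distance(C, D) = 10.9 — off by 4.90.

T = (0.00, 0.00) ✓; TF at 29.20° ✓; |TF| = 26.50 ✓; ∠TFE = 63.80° ✓; |FE| = 18.20 ✓; ∠FEJ = 75.70° ✓; |EJ| = 26.40 ✓; ∠(EJ, JB) = 90.00° ✓; |JB| = 21.00 ✓; ∠JBC = 67.30° ✓; |BC| = 25.30 ✓; ∠BCD = 143.4° ✓; |CD| = 15.80 ✗.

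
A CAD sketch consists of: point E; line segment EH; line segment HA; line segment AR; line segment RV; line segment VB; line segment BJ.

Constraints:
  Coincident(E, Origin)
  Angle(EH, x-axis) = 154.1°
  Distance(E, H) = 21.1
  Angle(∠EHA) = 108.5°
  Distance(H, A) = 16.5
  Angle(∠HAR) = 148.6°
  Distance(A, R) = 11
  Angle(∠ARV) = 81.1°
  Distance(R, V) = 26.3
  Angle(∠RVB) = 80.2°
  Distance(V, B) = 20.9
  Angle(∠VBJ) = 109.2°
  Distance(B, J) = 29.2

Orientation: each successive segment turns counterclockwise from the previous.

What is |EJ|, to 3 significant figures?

39.3

E is at the origin; EH runs at 154.1° with length 21.1, so H = (-19.0, 9.22). ∠EHA = 108.5° gives HA at -134° from the x-axis; with |HA| = 16.5, A = (-30.5, -2.57). ∠HAR = 148.6° gives AR at -103° from the x-axis; with |AR| = 11.0, R = (-33.0, -13.3). ∠ARV = 81.1° gives RV at -4.10° from the x-axis; with |RV| = 26.3, V = (-6.77, -15.2). ∠RVB = 80.2° gives VB at 95.7° from the x-axis; with |VB| = 20.9, B = (-8.84, 5.63). ∠VBJ = 109.2° gives BJ at 167° from the x-axis; with |BJ| = 29.2, J = (-37.2, 12.4). Then |EJ| = |J − E| = 39.3.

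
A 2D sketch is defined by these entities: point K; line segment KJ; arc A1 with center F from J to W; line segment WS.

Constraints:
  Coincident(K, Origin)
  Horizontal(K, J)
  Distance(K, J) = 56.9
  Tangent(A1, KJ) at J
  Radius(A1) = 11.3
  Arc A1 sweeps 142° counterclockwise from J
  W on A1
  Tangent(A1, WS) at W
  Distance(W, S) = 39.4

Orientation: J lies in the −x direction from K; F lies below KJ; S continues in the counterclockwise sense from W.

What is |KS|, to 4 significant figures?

55.26

K is at the origin; K and J share the same y with |KJ| = 56.9 and J on the −x side, so J = (-56.90, 0.000). Tangency of A1 to KJ means the radius FJ is perpendicular to KJ, so F = J + (0, -11.3) = (-56.90, -11.30). On A1, J sits at bearing 90° from F; a 142° counterclockwise sweep puts W at bearing 232°, so W = F + 11.3·(cos 232°, sin 232°) = (-63.86, -20.20). A1 meets WS tangentially, so FW is at right angles to WS, so WS runs along (−sin 232°, cos 232°); with |WS| = 39.4, S = (-32.81, -44.46). Then |KS| = |S − K| = 55.26.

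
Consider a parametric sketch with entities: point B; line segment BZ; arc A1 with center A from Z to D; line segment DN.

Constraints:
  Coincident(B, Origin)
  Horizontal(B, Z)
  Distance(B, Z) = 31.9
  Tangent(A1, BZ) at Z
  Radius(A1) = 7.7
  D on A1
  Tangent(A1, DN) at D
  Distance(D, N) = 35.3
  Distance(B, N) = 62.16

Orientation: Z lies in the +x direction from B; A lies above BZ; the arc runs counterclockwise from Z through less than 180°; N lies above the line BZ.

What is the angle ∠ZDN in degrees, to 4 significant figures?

141.4°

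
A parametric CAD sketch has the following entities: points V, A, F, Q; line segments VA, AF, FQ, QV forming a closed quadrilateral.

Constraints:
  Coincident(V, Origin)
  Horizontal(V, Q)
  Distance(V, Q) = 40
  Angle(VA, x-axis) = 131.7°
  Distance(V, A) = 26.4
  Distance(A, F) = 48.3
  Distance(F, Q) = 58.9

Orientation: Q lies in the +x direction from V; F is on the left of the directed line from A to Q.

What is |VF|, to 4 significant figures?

56.45

Checks: |AF| = 48.30 ✓; |FQ| = 58.90 ✓.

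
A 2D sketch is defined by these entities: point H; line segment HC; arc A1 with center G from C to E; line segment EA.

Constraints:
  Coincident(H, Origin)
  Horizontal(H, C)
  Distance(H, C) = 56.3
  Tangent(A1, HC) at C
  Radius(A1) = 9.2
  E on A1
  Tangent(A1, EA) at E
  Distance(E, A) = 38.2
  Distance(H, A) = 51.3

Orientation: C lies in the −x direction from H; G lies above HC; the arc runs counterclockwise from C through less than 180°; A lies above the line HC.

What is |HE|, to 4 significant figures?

48.24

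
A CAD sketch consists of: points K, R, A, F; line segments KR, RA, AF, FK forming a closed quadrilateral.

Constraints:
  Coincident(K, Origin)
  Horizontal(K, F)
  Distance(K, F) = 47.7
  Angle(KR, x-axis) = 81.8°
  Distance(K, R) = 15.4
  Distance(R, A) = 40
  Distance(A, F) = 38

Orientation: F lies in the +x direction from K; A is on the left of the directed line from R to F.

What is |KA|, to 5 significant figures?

51.251

Checks: KR at 81.80° ✓; |RA| = 40.00 ✓; |AF| = 38.00 ✓.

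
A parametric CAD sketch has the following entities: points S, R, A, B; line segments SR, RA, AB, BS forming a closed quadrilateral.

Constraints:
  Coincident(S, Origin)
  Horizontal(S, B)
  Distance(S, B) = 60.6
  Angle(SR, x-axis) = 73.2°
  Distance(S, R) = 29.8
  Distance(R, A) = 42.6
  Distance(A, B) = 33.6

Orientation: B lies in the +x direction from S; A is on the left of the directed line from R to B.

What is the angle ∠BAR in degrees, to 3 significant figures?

102°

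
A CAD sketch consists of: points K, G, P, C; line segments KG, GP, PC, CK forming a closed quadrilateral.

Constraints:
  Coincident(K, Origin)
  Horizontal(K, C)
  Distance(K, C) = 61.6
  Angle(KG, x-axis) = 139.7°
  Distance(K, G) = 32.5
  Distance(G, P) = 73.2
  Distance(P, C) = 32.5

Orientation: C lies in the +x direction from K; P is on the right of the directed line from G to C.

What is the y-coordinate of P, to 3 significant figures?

-19.9

K is at the origin; K and C share the same y with |KC| = 61.6 and C in +x, so C = (61.6, 0). KG runs at 139.7° with |KG| = 32.5, so G = (-24.8, 21.0). P is determined by |GP| = 73.2 and |PC| = 32.5 together: it lies at the intersection of circle(G, 73.2) and circle(C, 32.5). With |GC| = 88.9, the foot of the radical line on GC is 68.6 from G and the perpendicular offset is √(73.2² − 68.6²) = 25.4. Taking the right-of-GC solution: P = (35.9, -19.9).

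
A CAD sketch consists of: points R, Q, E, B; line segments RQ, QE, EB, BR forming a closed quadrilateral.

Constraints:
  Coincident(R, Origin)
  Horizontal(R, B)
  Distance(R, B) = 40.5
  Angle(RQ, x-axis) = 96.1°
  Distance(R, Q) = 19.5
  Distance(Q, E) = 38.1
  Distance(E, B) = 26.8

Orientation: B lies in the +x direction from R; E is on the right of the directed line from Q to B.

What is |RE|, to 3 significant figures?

21.9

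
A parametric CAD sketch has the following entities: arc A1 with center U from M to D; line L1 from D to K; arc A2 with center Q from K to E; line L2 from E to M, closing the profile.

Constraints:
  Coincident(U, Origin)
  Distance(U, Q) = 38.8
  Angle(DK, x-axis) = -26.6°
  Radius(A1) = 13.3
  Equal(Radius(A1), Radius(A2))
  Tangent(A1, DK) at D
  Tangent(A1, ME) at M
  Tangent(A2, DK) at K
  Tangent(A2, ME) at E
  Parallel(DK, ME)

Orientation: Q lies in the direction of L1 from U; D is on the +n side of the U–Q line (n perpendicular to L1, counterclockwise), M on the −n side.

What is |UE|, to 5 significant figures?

41.016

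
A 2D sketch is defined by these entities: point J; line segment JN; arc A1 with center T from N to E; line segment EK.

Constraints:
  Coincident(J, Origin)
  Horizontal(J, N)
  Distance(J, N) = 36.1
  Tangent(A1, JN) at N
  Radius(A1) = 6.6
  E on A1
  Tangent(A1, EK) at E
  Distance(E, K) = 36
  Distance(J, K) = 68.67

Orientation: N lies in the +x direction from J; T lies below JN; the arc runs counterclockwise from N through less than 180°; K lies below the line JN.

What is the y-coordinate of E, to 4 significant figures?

-11.59

J is at the origin; J and N share the same y with |JN| = 36.1 and N on the +x side, so N = (36.10, 0.000). A1 meets JN tangentially, so TN is at right angles to JN, so T = N + (0, -6.6) = (36.10, -6.600). Since TE ⟂ EK (tangency), |TK| = √(6.6² + 36.0²) = 36.60 regardless of where E sits on A1. So K lies on both circle(J, 68.67) and circle(T, 36.60); the below-JN intersection is K = (58.98, -35.16). E is the foot of the tangent from K: E = (31.78, -11.59).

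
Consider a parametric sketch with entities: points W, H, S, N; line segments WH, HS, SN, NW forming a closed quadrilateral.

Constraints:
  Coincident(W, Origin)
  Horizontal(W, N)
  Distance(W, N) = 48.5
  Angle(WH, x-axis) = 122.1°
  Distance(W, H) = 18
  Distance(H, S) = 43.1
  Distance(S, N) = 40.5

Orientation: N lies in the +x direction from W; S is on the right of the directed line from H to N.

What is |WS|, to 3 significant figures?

25.1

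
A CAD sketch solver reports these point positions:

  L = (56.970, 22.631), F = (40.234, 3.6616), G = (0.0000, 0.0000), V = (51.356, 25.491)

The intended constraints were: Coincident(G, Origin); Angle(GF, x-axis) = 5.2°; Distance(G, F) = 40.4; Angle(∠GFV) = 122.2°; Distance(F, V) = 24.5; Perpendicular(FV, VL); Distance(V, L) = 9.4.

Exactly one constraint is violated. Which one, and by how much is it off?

Distance(V, L) = 9.4 — off by 3.10.

G = (0.00, 0.00) ✓; GF at 5.200° ✓; |GF| = 40.40 ✓; ∠GFV = 122.2° ✓; |FV| = 24.50 ✓; ∠(FV, VL) = 90.00° ✓; |VL| = 6.301 ✗.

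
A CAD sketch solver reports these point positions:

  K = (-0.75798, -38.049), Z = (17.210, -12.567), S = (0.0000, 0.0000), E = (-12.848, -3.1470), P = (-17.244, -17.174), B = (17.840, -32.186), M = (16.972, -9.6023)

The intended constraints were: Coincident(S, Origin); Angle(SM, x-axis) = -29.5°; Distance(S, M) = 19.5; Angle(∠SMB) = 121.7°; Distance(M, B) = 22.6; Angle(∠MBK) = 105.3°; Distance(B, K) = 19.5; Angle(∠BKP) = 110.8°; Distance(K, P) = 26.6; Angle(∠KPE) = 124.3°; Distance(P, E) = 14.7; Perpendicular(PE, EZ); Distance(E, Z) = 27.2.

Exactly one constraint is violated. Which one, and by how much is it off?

Distance(E, Z) = 27.2 — off by 4.30.

S = (0.00, 0.00) ✓; SM at -29.50° ✓; |SM| = 19.50 ✓; ∠SMB = 121.7° ✓; |MB| = 22.60 ✓; ∠MBK = 105.3° ✓; |BK| = 19.50 ✓; ∠BKP = 110.8° ✓; |KP| = 26.60 ✓; ∠KPE = 124.3° ✓; |PE| = 14.70 ✓; ∠(PE, EZ) = 90.00° ✓; |EZ| = 31.50 ✗.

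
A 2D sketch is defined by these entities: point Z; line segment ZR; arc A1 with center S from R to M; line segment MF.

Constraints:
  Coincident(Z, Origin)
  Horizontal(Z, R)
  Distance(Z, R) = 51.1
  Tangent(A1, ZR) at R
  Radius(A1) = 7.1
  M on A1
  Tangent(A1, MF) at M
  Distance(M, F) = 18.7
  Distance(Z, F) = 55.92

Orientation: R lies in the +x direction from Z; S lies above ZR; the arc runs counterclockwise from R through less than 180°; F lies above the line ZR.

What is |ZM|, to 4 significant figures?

58.35

Checks: |SM| = 7.100 ✓; ∠(SM, MF) = 90.00° ✓; |MF| = 18.70 ✓; |ZF| = 55.92 ✓.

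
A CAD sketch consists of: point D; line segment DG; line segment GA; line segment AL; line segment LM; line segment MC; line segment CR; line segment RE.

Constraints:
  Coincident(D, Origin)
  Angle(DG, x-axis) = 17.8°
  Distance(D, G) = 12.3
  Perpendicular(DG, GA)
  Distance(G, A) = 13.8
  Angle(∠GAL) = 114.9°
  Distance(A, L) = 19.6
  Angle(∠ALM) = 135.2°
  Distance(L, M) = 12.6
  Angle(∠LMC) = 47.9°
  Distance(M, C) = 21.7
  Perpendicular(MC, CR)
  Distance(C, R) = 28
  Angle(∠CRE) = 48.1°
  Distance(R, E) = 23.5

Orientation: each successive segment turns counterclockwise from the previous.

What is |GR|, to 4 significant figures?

32.41

D is at the origin; DG runs at 17.8° with length 12.3, so G = (11.71, 3.760). The perpendicularity gives GA at right angles to DG, so GA runs at 107.8°; with |GA| = 13.8, A = (7.493, 16.90). ∠GAL = 114.9° gives AL at 172.9° from the x-axis; with |AL| = 19.6, L = (-11.96, 19.32). ∠ALM = 135.2° gives LM at -142.3° from the x-axis; with |LM| = 12.6, M = (-21.93, 11.62). ∠LMC = 47.9° gives MC at -10.20° from the x-axis; with |MC| = 21.7, C = (-0.5695, 7.774). The perpendicularity gives CR at right angles to MC, so CR runs at 79.80°; with |CR| = 28.0, R = (4.389, 35.33). Then |GR| = |R − G| = 32.41.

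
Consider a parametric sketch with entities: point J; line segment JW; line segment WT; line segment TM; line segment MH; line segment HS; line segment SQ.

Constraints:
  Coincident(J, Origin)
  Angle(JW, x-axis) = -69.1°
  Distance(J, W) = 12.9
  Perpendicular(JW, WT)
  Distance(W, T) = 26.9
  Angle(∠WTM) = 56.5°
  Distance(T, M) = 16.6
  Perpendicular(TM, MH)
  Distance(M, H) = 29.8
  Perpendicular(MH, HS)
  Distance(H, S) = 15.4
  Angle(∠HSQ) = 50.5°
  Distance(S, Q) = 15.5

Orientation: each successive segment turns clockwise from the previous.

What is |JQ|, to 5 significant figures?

14.763

J is at the origin; JW runs at -69.1° with length 12.9, so W = (4.6019, -12.051). JW is perpendicular to WT, so WT runs at -159.10°; with |WT| = 26.9, T = (-20.528, -21.647). ∠WTM = 56.5° gives TM at 77.400° from the x-axis; with |TM| = 16.6, M = (-16.907, -5.4473). The perpendicularity gives MH at right angles to TM, so MH runs at -12.600°; with |MH| = 29.8, H = (12.175, -11.948). MH ⟂ HS, so HS runs at -102.60°; with |HS| = 15.4, S = (8.8159, -26.977). ∠HSQ = 50.5° gives SQ at 127.90° from the x-axis; with |SQ| = 15.5, Q = (-0.70551, -14.746). Then |JQ| = |Q − J| = 14.763.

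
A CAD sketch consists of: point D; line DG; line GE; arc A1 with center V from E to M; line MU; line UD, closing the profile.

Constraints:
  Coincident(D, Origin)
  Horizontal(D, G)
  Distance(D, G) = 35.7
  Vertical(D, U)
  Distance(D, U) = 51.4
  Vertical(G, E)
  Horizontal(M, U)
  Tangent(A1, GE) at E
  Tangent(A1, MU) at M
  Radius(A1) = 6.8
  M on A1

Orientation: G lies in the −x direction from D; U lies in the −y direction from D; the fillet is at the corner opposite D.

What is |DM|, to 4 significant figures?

58.97

D is at the origin; DG is horizontal with |DG| = 35.7 and G on the −x side, so G = (-35.70, 0.000). DU is vertical with |DU| = 51.4 and U on the −y side, so U = (0.000, -51.40). The virtual corner opposite D is at (-35.70, -51.40). The tangent condition forces VE to be normal to GE and A1 meets MU tangentially, so VM is at right angles to MU, with radius 6.8, so the center V sits 6.8 in from both sides at V = (-28.90, -44.60). That places the tangent points at E = (-35.70, -44.60) on GE and M = (-28.90, -51.40) on MU. Then |DM| = |M − D| = 58.97.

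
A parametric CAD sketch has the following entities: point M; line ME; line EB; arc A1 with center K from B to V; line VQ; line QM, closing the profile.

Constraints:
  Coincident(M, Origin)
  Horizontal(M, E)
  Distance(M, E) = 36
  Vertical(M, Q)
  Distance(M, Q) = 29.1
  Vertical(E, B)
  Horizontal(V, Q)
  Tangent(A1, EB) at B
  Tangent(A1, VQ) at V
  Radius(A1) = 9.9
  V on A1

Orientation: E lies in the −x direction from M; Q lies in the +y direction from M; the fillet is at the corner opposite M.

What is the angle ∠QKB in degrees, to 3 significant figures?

159°

M is at the origin; ME is horizontal with |ME| = 36.0 and E on the −x side, so E = (-36.0, 0.00). MQ is vertical with |MQ| = 29.1 and Q on the +y side, so Q = (0.00, 29.1). The virtual corner opposite M is at (-36.0, 29.1). The tangent condition forces KB to be normal to EB and A1 meets VQ tangentially, so KV is at right angles to VQ, with radius 9.9, so the center K sits 9.9 in from both sides at K = (-26.1, 19.2). That places the tangent points at B = (-36.0, 19.2) on EB and V = (-26.1, 29.1) on VQ. Then cos ∠QKB = KQ·KB / (|KQ||KB|), giving 159°.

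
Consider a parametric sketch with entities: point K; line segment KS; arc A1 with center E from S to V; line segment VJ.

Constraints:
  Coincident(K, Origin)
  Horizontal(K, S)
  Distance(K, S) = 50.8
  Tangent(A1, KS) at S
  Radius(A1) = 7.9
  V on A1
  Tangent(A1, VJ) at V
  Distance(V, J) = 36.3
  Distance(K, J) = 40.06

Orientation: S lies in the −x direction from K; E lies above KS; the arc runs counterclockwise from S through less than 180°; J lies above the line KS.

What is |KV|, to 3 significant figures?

44.5

Checks: |EV| = 7.900 ✓; ∠(EV, VJ) = 90.00° ✓; |VJ| = 36.30 ✓; |KJ| = 40.06 ✓.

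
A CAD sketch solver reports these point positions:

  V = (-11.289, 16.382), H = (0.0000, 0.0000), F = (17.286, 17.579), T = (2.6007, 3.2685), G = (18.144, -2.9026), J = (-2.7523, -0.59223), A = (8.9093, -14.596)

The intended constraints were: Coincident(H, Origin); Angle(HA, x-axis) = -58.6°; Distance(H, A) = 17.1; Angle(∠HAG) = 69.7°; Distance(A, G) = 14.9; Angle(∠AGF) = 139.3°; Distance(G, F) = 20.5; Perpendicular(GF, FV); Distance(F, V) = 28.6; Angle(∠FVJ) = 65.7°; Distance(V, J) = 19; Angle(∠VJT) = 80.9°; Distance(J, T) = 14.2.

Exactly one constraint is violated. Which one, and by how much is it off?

Distance(J, T) = 14.2 — off by 7.60.

H = (0.00, 0.00) ✓; HA at -58.60° ✓; |HA| = 17.10 ✓; ∠HAG = 69.70° ✓; |AG| = 14.90 ✓; ∠AGF = 139.3° ✓; |GF| = 20.50 ✓; ∠(GF, FV) = 90.00° ✓; |FV| = 28.60 ✓; ∠FVJ = 65.70° ✓; |VJ| = 19.00 ✓; ∠VJT = 80.90° ✓; |JT| = 6.600 ✗.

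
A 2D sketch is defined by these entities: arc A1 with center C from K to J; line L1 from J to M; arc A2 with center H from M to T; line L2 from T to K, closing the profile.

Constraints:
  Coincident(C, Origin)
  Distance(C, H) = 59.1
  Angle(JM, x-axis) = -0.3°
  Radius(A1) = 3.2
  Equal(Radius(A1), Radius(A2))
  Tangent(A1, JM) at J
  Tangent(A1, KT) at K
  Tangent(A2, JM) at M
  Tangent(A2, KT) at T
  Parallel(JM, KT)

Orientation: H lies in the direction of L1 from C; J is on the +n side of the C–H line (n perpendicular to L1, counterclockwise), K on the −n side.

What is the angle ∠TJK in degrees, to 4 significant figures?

83.82°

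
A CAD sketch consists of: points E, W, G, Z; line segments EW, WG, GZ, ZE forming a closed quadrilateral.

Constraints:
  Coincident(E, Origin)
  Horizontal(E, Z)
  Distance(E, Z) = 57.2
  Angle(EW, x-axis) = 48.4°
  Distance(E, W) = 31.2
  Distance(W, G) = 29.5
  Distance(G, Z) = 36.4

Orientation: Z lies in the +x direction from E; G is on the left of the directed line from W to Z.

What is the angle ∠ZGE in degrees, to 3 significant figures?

68.7°

Checks: |WG| = 29.50 ✓; |GZ| = 36.40 ✓.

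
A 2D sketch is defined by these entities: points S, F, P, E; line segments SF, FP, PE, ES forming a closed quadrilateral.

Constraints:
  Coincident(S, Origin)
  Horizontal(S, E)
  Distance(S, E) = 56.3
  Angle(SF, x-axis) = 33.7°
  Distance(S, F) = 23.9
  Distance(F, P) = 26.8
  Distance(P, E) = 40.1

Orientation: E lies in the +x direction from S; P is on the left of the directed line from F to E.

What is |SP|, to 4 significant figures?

50.00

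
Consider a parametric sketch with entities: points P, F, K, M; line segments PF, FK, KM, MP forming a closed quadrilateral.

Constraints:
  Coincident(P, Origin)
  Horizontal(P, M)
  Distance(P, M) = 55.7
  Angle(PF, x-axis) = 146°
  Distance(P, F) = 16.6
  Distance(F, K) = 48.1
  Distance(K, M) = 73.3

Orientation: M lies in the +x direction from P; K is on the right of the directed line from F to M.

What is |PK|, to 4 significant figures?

38.91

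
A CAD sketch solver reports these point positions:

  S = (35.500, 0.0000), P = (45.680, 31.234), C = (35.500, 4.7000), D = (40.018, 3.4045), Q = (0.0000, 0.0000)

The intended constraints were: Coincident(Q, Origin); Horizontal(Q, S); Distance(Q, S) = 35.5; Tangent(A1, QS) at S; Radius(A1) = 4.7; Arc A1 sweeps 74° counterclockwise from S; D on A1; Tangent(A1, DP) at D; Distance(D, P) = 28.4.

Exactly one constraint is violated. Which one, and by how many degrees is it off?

Tangent(A1, DP) at D — off by 4.50°.

Q = (0.00, 0.00) ✓; Q.y = 0.00, S.y = 0.00 ✓; |QS| = 35.50 ✓; ∠(CS, SQ) = 90.00° ✓; |CS| = 4.700 ✓; bearing(C→D) − bearing(C→S) = 74.00° ✓; |CD| = 4.700 ✓; ∠(CD, DP) = 85.50° ✗; |DP| = 28.40 ✓.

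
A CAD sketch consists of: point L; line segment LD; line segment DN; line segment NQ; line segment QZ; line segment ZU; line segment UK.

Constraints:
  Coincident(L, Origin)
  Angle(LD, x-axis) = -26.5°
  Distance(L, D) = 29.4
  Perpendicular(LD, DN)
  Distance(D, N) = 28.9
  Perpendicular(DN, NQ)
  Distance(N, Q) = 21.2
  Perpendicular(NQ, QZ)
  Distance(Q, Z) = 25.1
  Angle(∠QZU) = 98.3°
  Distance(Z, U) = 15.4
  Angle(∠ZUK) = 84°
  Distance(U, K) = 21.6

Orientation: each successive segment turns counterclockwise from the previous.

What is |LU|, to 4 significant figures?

23.49

NQ ⟂ QZ, so QZ runs at -116.5°; with |QZ| = 25.1, Z = (9.034, -0.2581). ∠QZU = 98.3° gives ZU at -34.80° from the x-axis; with |ZU| = 15.4, U = (21.68, -9.047). Then |LU| = |U − L| = 23.49.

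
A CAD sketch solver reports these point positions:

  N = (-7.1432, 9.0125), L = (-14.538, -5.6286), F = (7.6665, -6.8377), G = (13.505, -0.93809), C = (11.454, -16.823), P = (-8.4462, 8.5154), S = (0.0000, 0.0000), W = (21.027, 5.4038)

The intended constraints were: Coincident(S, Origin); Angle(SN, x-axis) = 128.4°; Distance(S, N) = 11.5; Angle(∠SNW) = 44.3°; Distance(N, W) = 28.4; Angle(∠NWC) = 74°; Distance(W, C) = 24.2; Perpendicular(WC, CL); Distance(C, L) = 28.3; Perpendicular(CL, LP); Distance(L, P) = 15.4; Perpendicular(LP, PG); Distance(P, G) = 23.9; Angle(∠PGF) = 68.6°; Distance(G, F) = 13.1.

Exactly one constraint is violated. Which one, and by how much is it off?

Distance(G, F) = 13.1 — off by 4.80.

S = (0.00, 0.00) ✓; SN at 128.4° ✓; |SN| = 11.50 ✓; ∠SNW = 44.30° ✓; |NW| = 28.40 ✓; ∠NWC = 74.00° ✓; |WC| = 24.20 ✓; ∠(WC, CL) = 90.00° ✓; |CL| = 28.30 ✓; ∠(CL, LP) = 90.00° ✓; |LP| = 15.40 ✓; ∠(LP, PG) = 90.00° ✓; |PG| = 23.90 ✓; ∠PGF = 68.60° ✓; |GF| = 8.300 ✗.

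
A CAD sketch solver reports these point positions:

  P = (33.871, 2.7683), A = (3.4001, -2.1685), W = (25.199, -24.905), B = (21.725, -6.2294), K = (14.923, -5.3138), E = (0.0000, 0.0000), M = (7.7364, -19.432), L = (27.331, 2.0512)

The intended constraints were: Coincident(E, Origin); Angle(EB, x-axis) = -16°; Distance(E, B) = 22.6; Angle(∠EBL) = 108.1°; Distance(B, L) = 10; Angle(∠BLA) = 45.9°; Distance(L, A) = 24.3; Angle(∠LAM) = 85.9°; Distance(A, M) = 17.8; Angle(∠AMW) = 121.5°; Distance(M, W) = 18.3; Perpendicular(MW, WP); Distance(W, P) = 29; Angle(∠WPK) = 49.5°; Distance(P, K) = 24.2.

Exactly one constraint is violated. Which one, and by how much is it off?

Distance(P, K) = 24.2 — off by 3.60.

E = (0.00, 0.00) ✓; EB at -16.00° ✓; |EB| = 22.60 ✓; ∠EBL = 108.1° ✓; |BL| = 10.00 ✓; ∠BLA = 45.90° ✓; |LA| = 24.30 ✓; ∠LAM = 85.90° ✓; |AM| = 17.80 ✓; ∠AMW = 121.5° ✓; |MW| = 18.30 ✓; ∠(MW, WP) = 90.00° ✓; |WP| = 29.00 ✓; ∠WPK = 49.50° ✓; |PK| = 20.60 ✗.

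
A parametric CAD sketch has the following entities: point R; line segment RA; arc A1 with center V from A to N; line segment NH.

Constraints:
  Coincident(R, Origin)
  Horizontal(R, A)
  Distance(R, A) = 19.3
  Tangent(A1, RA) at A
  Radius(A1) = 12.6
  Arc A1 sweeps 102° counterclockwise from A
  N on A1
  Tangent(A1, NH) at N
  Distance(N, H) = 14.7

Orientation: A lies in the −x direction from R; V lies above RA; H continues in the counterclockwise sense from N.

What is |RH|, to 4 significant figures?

31.25

R is at the origin; RA is horizontal with |RA| = 19.3 and A on the −x side, so A = (-19.30, 0.000). A1 meets RA tangentially, so VA is at right angles to RA, so V = A + (0, 12.6) = (-19.30, 12.60). On A1, A sits at bearing -90° from V; a 102° counterclockwise sweep puts N at bearing 12°, so N = V + 12.6·(cos 12°, sin 12°) = (-6.975, 15.22). The tangent condition forces VN to be normal to NH, so NH runs along (−sin 12°, cos 12°); with |NH| = 14.7, H = (-10.03, 29.60). Then |RH| = |H − R| = 31.25.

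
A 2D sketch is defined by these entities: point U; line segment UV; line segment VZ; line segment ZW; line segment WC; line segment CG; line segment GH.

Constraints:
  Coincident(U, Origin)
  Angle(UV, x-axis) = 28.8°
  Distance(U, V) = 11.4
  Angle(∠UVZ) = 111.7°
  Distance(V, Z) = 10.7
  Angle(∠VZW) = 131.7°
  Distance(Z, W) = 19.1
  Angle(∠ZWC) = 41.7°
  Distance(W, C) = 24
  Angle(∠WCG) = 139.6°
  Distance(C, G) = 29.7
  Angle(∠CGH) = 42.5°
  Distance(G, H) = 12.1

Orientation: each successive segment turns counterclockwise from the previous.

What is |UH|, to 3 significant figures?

20.3

U is at the origin; UV runs at 28.8° with length 11.4, so V = (9.99, 5.49). ∠UVZ = 111.7° gives VZ at 97.1° from the x-axis; with |VZ| = 10.7, Z = (8.67, 16.1). ∠VZW = 131.7° gives ZW at 145° from the x-axis; with |ZW| = 19.1, W = (-7.05, 27.0). ∠ZWC = 41.7° gives WC at -76.3° from the x-axis; with |WC| = 24.0, C = (-1.37, 3.64). ∠WCG = 139.6° gives CG at -35.9° from the x-axis; with |CG| = 29.7, G = (22.7, -13.8). ∠CGH = 42.5° gives GH at 102° from the x-axis; with |GH| = 12.1, H = (20.3, -1.92). Then |UH| = |H − U| = 20.3.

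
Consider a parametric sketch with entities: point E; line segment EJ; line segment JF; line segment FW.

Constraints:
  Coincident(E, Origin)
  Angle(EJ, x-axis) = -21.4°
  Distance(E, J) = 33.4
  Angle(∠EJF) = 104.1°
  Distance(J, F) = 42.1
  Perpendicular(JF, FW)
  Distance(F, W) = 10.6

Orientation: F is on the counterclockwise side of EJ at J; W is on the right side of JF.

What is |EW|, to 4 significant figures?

66.12

∠EJF = 104.1°, so JF runs at -21.4° + (180° − 104.1°) = 54.50° from the x-axis; with |JF| = 42.1, F = J + 42.1·(cos 54.50°, sin 54.50°) = (55.54, 22.09). The perpendicularity gives FW at right angles to JF; with |FW| = 10.6 on the right of JF, W = F + 10.6·(0.8141, -0.5807) = (64.17, 15.93). Then |EW| = |W − E| = 66.12.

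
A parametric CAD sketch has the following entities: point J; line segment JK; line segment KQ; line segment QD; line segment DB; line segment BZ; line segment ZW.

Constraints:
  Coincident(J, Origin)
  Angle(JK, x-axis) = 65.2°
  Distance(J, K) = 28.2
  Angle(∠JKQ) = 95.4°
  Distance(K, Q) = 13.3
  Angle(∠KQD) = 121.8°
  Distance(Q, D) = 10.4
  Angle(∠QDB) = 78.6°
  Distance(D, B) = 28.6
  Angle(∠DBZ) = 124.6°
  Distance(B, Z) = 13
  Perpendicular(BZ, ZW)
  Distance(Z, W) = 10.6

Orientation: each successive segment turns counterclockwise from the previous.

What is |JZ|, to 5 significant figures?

23.159

J is at the origin; JK runs at 65.2° with length 28.2, so K = (11.829, 25.599). ∠JKQ = 95.4° gives KQ at 149.80° from the x-axis; with |KQ| = 13.3, Q = (0.33369, 32.289). ∠KQD = 121.8° gives QD at -152.00° from the x-axis; with |QD| = 10.4, D = (-8.8490, 27.407). ∠QDB = 78.6° gives DB at -50.600° from the x-axis; with |DB| = 28.6, B = (9.3043, 5.3068). ∠DBZ = 124.6° gives BZ at 4.8000° from the x-axis; with |BZ| = 13.0, Z = (22.259, 6.3946). Then |JZ| = |Z − J| = 23.159.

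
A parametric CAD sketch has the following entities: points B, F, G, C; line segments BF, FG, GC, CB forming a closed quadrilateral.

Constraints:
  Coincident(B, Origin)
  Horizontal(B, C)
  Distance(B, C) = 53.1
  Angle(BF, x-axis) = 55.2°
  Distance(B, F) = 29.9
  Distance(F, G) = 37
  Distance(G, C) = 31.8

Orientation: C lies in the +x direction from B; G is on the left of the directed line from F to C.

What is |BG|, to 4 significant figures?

62.11

Checks: |FG| = 37.00 ✓; |GC| = 31.80 ✓.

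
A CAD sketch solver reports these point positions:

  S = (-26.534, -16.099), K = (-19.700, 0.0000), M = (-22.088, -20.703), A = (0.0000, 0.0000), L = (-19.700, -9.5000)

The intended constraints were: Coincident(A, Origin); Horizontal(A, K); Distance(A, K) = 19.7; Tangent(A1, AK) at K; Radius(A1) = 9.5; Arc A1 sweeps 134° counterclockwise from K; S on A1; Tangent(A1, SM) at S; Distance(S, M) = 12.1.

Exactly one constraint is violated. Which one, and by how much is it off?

Distance(S, M) = 12.1 — off by 5.70.

A = (0.00, 0.00) ✓; A.y = 0.00, K.y = 0.00 ✓; |AK| = 19.70 ✓; ∠(LK, KA) = 90.00° ✓; |LK| = 9.500 ✓; bearing(L→S) − bearing(L→K) = 134.0° ✓; |LS| = 9.500 ✓; ∠(LS, SM) = 90.00° ✓; |SM| = 6.400 ✗.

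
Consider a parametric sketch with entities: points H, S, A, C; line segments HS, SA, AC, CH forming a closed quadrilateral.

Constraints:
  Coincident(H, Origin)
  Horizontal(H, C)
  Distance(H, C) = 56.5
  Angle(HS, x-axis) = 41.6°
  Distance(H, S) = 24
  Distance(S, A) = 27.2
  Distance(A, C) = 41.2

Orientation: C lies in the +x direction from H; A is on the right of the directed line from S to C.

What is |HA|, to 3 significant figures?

20.3

Checks: HS at 41.60° ✓; |SA| = 27.20 ✓; |AC| = 41.20 ✓.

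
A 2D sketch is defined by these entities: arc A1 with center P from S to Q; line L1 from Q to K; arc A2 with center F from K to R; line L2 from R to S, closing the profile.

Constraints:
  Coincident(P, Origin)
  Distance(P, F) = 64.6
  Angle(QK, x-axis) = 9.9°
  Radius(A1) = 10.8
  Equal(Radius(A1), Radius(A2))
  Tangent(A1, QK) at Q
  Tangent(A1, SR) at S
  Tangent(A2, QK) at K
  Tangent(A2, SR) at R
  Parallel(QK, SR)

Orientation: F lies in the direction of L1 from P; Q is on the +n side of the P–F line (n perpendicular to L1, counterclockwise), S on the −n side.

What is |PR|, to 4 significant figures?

65.50

Tangency of A1 to both parallel lines with radius 10.8 puts Q and S at P ± 10.8·n: Q = (-1.857, 10.64), S = (1.857, -10.64). Equal radii place K and R the same way about F: K = F + 10.8·n = (61.78, 21.75), R = F − 10.8·n = (65.49, 0.4674). Then |PR| = |R − P| = 65.50.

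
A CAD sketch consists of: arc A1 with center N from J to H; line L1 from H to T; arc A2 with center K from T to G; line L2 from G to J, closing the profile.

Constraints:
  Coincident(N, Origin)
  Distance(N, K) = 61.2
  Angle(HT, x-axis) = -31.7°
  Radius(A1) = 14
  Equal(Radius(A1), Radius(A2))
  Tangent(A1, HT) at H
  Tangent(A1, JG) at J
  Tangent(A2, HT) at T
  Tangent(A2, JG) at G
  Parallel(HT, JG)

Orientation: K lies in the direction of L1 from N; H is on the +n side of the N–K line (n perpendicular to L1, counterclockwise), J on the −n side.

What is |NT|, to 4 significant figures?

62.78

The slot axis is L1's direction at -31.7°, so u = (cos -31.7°, sin -31.7°) = (0.8508, -0.5255) and n = (−sin -31.7°, cos -31.7°) = (0.5255, 0.8508). N is at the origin and K lies 61.2 along u from N, so K = 61.2·u = (52.07, -32.16). Tangency of A1 to both parallel lines with radius 14.0 puts H and J at N ± 14.0·n: H = (7.357, 11.91), J = (-7.357, -11.91). Equal radii place T and G the same way about K: T = K + 14.0·n = (59.43, -20.25), G = K − 14.0·n = (44.71, -44.07). Then |NT| = |T − N| = 62.78.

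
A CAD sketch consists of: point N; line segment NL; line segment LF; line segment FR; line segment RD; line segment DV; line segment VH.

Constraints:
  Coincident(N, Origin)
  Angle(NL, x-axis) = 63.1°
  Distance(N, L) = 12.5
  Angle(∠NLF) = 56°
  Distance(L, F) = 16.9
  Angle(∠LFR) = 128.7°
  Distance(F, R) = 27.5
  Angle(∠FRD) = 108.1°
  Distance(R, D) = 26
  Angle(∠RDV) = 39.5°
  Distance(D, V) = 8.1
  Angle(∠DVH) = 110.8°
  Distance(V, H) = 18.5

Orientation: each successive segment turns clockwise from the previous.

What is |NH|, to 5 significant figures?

32.825

N is at the origin; NL runs at 63.1° with length 12.5, so L = (5.6554, 11.147). ∠NLF = 56.0° gives LF at -60.900° from the x-axis; with |LF| = 16.9, F = (13.875, -3.6193). ∠LFR = 128.7° gives FR at -112.20° from the x-axis; with |FR| = 27.5, R = (3.4839, -29.081). ∠FRD = 108.1° gives RD at 175.90° from the x-axis; with |RD| = 26.0, D = (-22.450, -27.222). ∠RDV = 39.5° gives DV at 35.400° from the x-axis; with |DV| = 8.1, V = (-15.847, -22.530). ∠DVH = 110.8° gives VH at -33.800° from the x-axis; with |VH| = 18.5, H = (-0.47383, -32.821). Then |NH| = |H − N| = 32.825.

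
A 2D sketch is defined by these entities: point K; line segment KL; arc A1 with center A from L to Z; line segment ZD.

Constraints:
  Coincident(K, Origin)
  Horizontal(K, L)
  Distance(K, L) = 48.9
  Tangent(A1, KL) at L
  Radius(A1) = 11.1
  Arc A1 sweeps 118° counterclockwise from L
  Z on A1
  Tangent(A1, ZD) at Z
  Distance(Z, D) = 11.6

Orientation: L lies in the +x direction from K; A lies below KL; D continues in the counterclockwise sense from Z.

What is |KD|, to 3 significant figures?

51.9

K is at the origin; K and L share the same y with |KL| = 48.9 and L on the +x side, so L = (48.9, 0.00). Tangency of A1 to KL means the radius AL is perpendicular to KL, so A = L + (0, -11.1) = (48.9, -11.1). On A1, L sits at bearing 90° from A; a 118° counterclockwise sweep puts Z at bearing 208°, so Z = A + 11.1·(cos 208°, sin 208°) = (39.1, -16.3). Tangency of A1 to ZD means the radius AZ is perpendicular to ZD, so ZD runs along (−sin 208°, cos 208°); with |ZD| = 11.6, D = (44.5, -26.6). Then |KD| = |D − K| = 51.9.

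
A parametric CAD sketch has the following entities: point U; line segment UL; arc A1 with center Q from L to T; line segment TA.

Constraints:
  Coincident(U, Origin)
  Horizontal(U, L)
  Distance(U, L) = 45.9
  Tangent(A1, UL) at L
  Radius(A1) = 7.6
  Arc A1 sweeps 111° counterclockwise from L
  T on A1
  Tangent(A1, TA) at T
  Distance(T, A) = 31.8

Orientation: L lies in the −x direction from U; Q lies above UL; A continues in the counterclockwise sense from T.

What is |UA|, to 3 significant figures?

64.2

U is at the origin; UL is horizontal with |UL| = 45.9 and L on the −x side, so L = (-45.9, 0.00). Since A1 is tangent to UL there, QL ⟂ UL, so Q = L + (0, 7.6) = (-45.9, 7.60). On A1, L sits at bearing -90° from Q; a 111° counterclockwise sweep puts T at bearing 21°, so T = Q + 7.6·(cos 21°, sin 21°) = (-38.8, 10.3). A1 meets TA tangentially, so QT is at right angles to TA, so TA runs along (−sin 21°, cos 21°); with |TA| = 31.8, A = (-50.2, 40.0). Then |UA| = |A − U| = 64.2.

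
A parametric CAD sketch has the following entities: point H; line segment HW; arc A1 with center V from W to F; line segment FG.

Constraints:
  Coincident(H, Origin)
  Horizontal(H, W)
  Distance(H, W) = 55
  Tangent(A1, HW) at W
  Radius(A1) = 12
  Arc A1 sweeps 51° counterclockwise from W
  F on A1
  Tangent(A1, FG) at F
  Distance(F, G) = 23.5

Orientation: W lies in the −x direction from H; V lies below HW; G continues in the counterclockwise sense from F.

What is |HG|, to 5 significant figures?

82.310

H is at the origin; H and W share the same y with |HW| = 55.0 and W on the −x side, so W = (-55.000, 0.0000). A1 meets HW tangentially, so VW is at right angles to HW, so V = W + (0, -12) = (-55.000, -12.000). On A1, W sits at bearing 90° from V; a 51° counterclockwise sweep puts F at bearing 141°, so F = V + 12.0·(cos 141°, sin 141°) = (-64.326, -4.4482). Tangency of A1 to FG means the radius VF is perpendicular to FG, so FG runs along (−sin 141°, cos 141°); with |FG| = 23.5, G = (-79.115, -22.711). Then |HG| = |G − H| = 82.310.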